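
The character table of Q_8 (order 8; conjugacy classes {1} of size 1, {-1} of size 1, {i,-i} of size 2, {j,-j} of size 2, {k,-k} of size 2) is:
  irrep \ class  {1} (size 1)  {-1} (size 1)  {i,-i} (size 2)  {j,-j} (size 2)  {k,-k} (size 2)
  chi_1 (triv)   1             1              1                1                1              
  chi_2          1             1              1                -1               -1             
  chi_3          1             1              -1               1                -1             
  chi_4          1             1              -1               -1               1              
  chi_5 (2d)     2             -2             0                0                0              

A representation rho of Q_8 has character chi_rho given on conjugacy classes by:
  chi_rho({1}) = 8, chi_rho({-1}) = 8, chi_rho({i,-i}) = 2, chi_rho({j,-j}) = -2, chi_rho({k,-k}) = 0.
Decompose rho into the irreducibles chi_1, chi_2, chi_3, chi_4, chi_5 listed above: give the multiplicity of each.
Multiplicities: chi_1: 2, chi_2: 3, chi_3: 1, chi_4: 2, chi_5: 0.

Explanation: Use <chi_rho, chi> = (1/|G|) sum_C |C| * chi_rho(C) * conj(chi(C)) with |G| = 8 for each irreducible chi in the table:
  <chi_rho, chi_1> = (1/8)[1*(8)*conj(1) + 1*(8)*conj(1) + 2*(2)*conj(1) + 2*(-2)*conj(1) + 2*(0)*conj(1)]
      = (1/8)[(8) + (8) + (4) + (-4) + (0)] = 16/8 = 2
  <chi_rho, chi_2> = (1/8)[1*(8)*conj(1) + 1*(8)*conj(1) + 2*(2)*conj(1) + 2*(-2)*conj(-1) + 2*(0)*conj(-1)]
      = (1/8)[(8) + (8) + (4) + (4) + (0)] = 24/8 = 3
  <chi_rho, chi_3> = (1/8)[1*(8)*conj(1) + 1*(8)*conj(1) + 2*(2)*conj(-1) + 2*(-2)*conj(1) + 2*(0)*conj(-1)]
      = (1/8)[(8) + (8) + (-4) + (-4) + (0)] = 8/8 = 1
  <chi_rho, chi_4> = (1/8)[1*(8)*conj(1) + 1*(8)*conj(1) + 2*(2)*conj(-1) + 2*(-2)*conj(-1) + 2*(0)*conj(1)]
      = (1/8)[(8) + (8) + (-4) + (4) + (0)] = 16/8 = 2
  <chi_rho, chi_5> = (1/8)[1*(8)*conj(2) + 1*(8)*conj(-2) + 2*(2)*conj(0) + 2*(-2)*conj(0) + 2*(0)*conj(0)]
      = (1/8)[(16) + (-16) + (0) + (0) + (0)] = 0/8 = 0
Dimension check: dim(rho) = sum (mult * dim) = 2*1 + 3*1 + 1*1 + 2*1 + 0*2 = 8 = chi_rho(e) = 8.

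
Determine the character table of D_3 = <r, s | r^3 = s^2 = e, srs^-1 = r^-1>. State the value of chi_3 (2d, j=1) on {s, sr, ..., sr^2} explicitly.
Conjugacy classes: {e} of size 1, {r^1, r^2} of size 2, {s, sr, ..., sr^2} of size 3.
Character table:
  irrep \ class              {e} (size 1)  {r^1, r^2} (size 2)  {s, sr, ..., sr^2} (size 3)
  chi_1 (triv)               1             1                    1                          
  chi_2 (sign: r->1, s->-1)  1             1                    -1                         
  chi_3 (2d, j=1)            2             -1                   0                          

Spot check: chi_3 (2d, j=1) on {s, sr, ..., sr^2} = 0.

Solution. D_3 has order 2*3 = 6 with 3 conjugacy classes, hence 3 irreducibles. Sum of squared dims 1 + 1 + 4 = 6 = |G|. Linear characters come from the abelianisation; the 2-dimensional irreps have character r^k -> 2*cos(2*pi*j*k/3), reflections -> 0.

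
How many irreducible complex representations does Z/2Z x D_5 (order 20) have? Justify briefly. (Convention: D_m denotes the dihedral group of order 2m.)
8

Argument: The number of irreducible complex representations of a finite group equals its number of conjugacy classes. For a direct product, #classes(G x H) = #classes(G) * #classes(H). Z/2Z has 2 classes (abelian), D_5 has 4 classes, so 2 * 4 = 8, so Z/2Z x D_5 (order 20) has exactly 8 irreducible complex representations.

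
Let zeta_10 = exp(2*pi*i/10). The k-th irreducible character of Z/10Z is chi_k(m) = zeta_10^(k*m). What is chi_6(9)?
chi_6(9) = zeta_10^54 = exp(4*I*pi/5)

Why: chi_6(9) = zeta_10^(6*9) = zeta_10^54. Since zeta_10^10 = 1, this equals zeta_10^4 = exp(2*pi*i*4/10) = exp(4*I*pi/5).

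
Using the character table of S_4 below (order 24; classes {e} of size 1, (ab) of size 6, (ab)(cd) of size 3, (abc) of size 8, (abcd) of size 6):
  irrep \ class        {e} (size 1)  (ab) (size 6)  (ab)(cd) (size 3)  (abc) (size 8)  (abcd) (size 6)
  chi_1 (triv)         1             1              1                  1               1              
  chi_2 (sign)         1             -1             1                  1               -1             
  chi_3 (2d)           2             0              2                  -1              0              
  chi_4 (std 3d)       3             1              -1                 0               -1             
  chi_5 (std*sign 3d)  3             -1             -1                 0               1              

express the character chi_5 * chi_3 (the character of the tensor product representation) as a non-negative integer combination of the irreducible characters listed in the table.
chi_5 tensor chi_3 = chi_4 + chi_5 (all other irreducibles have multiplicity 0).

Reasoning: The character of a tensor product is the pointwise product (chi_5 * chi_3)(C) = chi_5(C) * chi_3(C):
  {e}: (3)*(2), (ab): (-1)*(0), (ab)(cd): (-1)*(2), (abc): (0)*(-1), (abcd): (1)*(0)
so (chi_5 * chi_3) takes values
  {e} -> 6, (ab) -> 0, (ab)(cd) -> -2, (abc) -> 0, (abcd) -> 0.
Now take the inner product of this character with each irreducible chi from the table, <chi_5*chi_3, chi> = (1/24) sum_C |C| (chi_5*chi_3)(C) conj(chi(C)):
  <chi_5*chi_3, chi_1> = (1/24)[1*(6)*conj(1) + 6*(0)*conj(1) + 3*(-2)*conj(1) + 8*(0)*conj(1) + 6*(0)*conj(1)]
      = (1/24)[(6) + (0) + (-6) + (0) + (0)] = 0/24 = 0
  <chi_5*chi_3, chi_2> = (1/24)[1*(6)*conj(1) + 6*(0)*conj(-1) + 3*(-2)*conj(1) + 8*(0)*conj(1) + 6*(0)*conj(-1)]
      = (1/24)[(6) + (0) + (-6) + (0) + (0)] = 0/24 = 0
  <chi_5*chi_3, chi_3> = (1/24)[1*(6)*conj(2) + 6*(0)*conj(0) + 3*(-2)*conj(2) + 8*(0)*conj(-1) + 6*(0)*conj(0)]
      = (1/24)[(12) + (0) + (-12) + (0) + (0)] = 0/24 = 0
  <chi_5*chi_3, chi_4> = (1/24)[1*(6)*conj(3) + 6*(0)*conj(1) + 3*(-2)*conj(-1) + 8*(0)*conj(0) + 6*(0)*conj(-1)]
      = (1/24)[(18) + (0) + (6) + (0) + (0)] = 24/24 = 1
  <chi_5*chi_3, chi_5> = (1/24)[1*(6)*conj(3) + 6*(0)*conj(-1) + 3*(-2)*conj(-1) + 8*(0)*conj(0) + 6*(0)*conj(1)]
      = (1/24)[(18) + (0) + (6) + (0) + (0)] = 24/24 = 1
Hence the multiplicities are chi_4: 1, chi_5: 1. Dimension check: dim(chi_5)*dim(chi_3) = 3*2 = 6 and sum (mult * dim) = 1*3 + 1*3 = 6.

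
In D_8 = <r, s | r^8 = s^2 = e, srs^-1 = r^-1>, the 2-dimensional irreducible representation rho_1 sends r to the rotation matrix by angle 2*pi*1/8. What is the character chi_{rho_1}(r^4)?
chi_{rho_1}(r^4) = 2*cos(2*pi*1*4/8) = -2

Justification: rho_1(r^4) is rotation by angle 2*pi*1*4/8, whose trace is 2*cos(2*pi*1*4/8) = -2.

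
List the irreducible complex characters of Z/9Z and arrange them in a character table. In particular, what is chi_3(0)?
Character table of Z/9Z (irreps indexed chi_0,...,chi_8 with chi_k(m) = zeta_9^(k*m), zeta_9 = exp(2*pi*i/9)):
  irrep \ class  {0} (size 1)  {1} (size 1)    {2} (size 1)    {3} (size 1)    {4} (size 1)    {5} (size 1)    {6} (size 1)    {7} (size 1)    {8} (size 1)  
  chi_0          1             1               1               1               1               1               1               1               1             
  chi_1          1             exp(2*I*pi/9)   exp(4*I*pi/9)   exp(2*I*pi/3)   exp(8*I*pi/9)   exp(-8*I*pi/9)  exp(-2*I*pi/3)  exp(-4*I*pi/9)  exp(-2*I*pi/9)
  chi_2          1             exp(4*I*pi/9)   exp(8*I*pi/9)   exp(-2*I*pi/3)  exp(-2*I*pi/9)  exp(2*I*pi/9)   exp(2*I*pi/3)   exp(-8*I*pi/9)  exp(-4*I*pi/9)
  chi_3          1             exp(2*I*pi/3)   exp(-2*I*pi/3)  1               exp(2*I*pi/3)   exp(-2*I*pi/3)  1               exp(2*I*pi/3)   exp(-2*I*pi/3)
  chi_4          1             exp(8*I*pi/9)   exp(-2*I*pi/9)  exp(2*I*pi/3)   exp(-4*I*pi/9)  exp(4*I*pi/9)   exp(-2*I*pi/3)  exp(2*I*pi/9)   exp(-8*I*pi/9)
  chi_5          1             exp(-8*I*pi/9)  exp(2*I*pi/9)   exp(-2*I*pi/3)  exp(4*I*pi/9)   exp(-4*I*pi/9)  exp(2*I*pi/3)   exp(-2*I*pi/9)  exp(8*I*pi/9) 
  chi_6          1             exp(-2*I*pi/3)  exp(2*I*pi/3)   1               exp(-2*I*pi/3)  exp(2*I*pi/3)   1               exp(-2*I*pi/3)  exp(2*I*pi/3) 
  chi_7          1             exp(-4*I*pi/9)  exp(-8*I*pi/9)  exp(2*I*pi/3)   exp(2*I*pi/9)   exp(-2*I*pi/9)  exp(-2*I*pi/3)  exp(8*I*pi/9)   exp(4*I*pi/9) 
  chi_8          1             exp(-2*I*pi/9)  exp(-4*I*pi/9)  exp(-2*I*pi/3)  exp(-8*I*pi/9)  exp(8*I*pi/9)   exp(2*I*pi/3)   exp(4*I*pi/9)   exp(2*I*pi/9) 

Spot check: chi_3(0) = zeta_9^(3*0) = zeta_9^0 = 1.

Details: Z/9Z is abelian, so all 9 irreducible complex representations are 1-dimensional. They are given by chi_k(m) = zeta_9^(k*m) for k = 0,...,8. Row orthogonality: sum_m chi_k(m) conj(chi_l(m)) = 9 * [k = l].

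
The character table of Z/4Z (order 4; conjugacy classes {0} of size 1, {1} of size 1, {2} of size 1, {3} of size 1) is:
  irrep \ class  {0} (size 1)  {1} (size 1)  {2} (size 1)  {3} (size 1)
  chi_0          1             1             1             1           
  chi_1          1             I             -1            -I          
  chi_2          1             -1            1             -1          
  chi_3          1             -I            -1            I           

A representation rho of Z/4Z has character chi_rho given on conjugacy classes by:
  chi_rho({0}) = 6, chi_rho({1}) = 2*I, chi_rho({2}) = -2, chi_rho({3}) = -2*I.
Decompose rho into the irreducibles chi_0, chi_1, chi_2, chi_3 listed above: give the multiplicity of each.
Multiplicities: chi_0: 1, chi_1: 3, chi_2: 1, chi_3: 1.

Working: Use <chi_rho, chi> = (1/|G|) sum_C |C| * chi_rho(C) * conj(chi(C)) with |G| = 4 for each irreducible chi in the table:
  <chi_rho, chi_0> = (1/4)[1*(6)*conj(1) + 1*(2*I)*conj(1) + 1*(-2)*conj(1) + 1*(-2*I)*conj(1)]
      = (1/4)[(6) + (2*I) + (-2) + (-2*I)] = 4/4 = 1
  <chi_rho, chi_1> = (1/4)[1*(6)*conj(1) + 1*(2*I)*conj(I) + 1*(-2)*conj(-1) + 1*(-2*I)*conj(-I)]
      = (1/4)[(6) + (2) + (2) + (2)] = 12/4 = 3
  <chi_rho, chi_2> = (1/4)[1*(6)*conj(1) + 1*(2*I)*conj(-1) + 1*(-2)*conj(1) + 1*(-2*I)*conj(-1)]
      = (1/4)[(6) + (-2*I) + (-2) + (2*I)] = 4/4 = 1
  <chi_rho, chi_3> = (1/4)[1*(6)*conj(1) + 1*(2*I)*conj(-I) + 1*(-2)*conj(-1) + 1*(-2*I)*conj(I)]
      = (1/4)[(6) + (-2) + (2) + (-2)] = 4/4 = 1
(Exp terms are combined using exp(i*s)*conj(exp(i*t)) = exp(i*(s-t)), and sums of them are collapsed using the identity that for every m > 1 the m distinct m-th roots of unity sum to 0, e.g. 1 + exp(2*I*pi/3) + exp(-2*I*pi/3) = 0.)
Dimension check: dim(rho) = sum (mult * dim) = 1*1 + 3*1 + 1*1 + 1*1 = 6 = chi_rho(e) = 6.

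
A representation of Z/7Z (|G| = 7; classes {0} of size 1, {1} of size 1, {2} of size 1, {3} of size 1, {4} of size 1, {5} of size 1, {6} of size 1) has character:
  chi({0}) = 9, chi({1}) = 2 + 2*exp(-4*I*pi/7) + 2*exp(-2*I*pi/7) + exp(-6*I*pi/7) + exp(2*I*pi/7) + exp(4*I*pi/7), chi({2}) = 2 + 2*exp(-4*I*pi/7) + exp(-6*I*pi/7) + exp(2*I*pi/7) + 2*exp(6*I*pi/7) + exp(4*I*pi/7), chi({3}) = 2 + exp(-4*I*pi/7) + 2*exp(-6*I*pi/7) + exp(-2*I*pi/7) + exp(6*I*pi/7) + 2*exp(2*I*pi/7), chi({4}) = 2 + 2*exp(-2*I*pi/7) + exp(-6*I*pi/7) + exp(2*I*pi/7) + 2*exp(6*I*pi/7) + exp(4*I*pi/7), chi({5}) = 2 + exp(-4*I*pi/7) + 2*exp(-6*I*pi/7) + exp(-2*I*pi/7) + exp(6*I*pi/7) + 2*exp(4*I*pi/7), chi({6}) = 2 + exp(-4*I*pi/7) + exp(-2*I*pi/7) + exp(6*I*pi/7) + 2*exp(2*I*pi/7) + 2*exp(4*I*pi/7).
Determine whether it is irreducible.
Not irreducible (reducible): <chi, chi> = 15 > 1.

Solution. <chi, chi> = (1/|G|) sum_C |C| * |chi(C)|^2 = (1/7)[1*|9|^2 + 1*|2 + 2*exp(-4*I*pi/7) + 2*exp(-2*I*pi/7) + exp(-6*I*pi/7) + exp(2*I*pi/7) + exp(4*I*pi/7)|^2 + 1*|2 + 2*exp(-4*I*pi/7) + exp(-6*I*pi/7) + exp(2*I*pi/7) + 2*exp(6*I*pi/7) + exp(4*I*pi/7)|^2 + 1*|2 + exp(-4*I*pi/7) + 2*exp(-6*I*pi/7) + exp(-2*I*pi/7) + exp(6*I*pi/7) + 2*exp(2*I*pi/7)|^2 + 1*|2 + 2*exp(-2*I*pi/7) + exp(-6*I*pi/7) + exp(2*I*pi/7) + 2*exp(6*I*pi/7) + exp(4*I*pi/7)|^2 + 1*|2 + exp(-4*I*pi/7) + 2*exp(-6*I*pi/7) + exp(-2*I*pi/7) + exp(6*I*pi/7) + 2*exp(4*I*pi/7)|^2 + 1*|2 + exp(-4*I*pi/7) + exp(-2*I*pi/7) + exp(6*I*pi/7) + 2*exp(2*I*pi/7) + 2*exp(4*I*pi/7)|^2]
  = (1/7)[(81) + (15 + 11*exp(-4*I*pi/7) + 13*exp(-2*I*pi/7) + 9*exp(-6*I*pi/7) + 9*exp(6*I*pi/7) + 13*exp(2*I*pi/7) + 11*exp(4*I*pi/7)) + (15 + 13*exp(-4*I*pi/7) + 9*exp(-2*I*pi/7) + 11*exp(-6*I*pi/7) + 11*exp(6*I*pi/7) + 9*exp(2*I*pi/7) + 13*exp(4*I*pi/7)) + (15 + 9*exp(-4*I*pi/7) + 11*exp(-2*I*pi/7) + 13*exp(-6*I*pi/7) + 13*exp(6*I*pi/7) + 11*exp(2*I*pi/7) + 9*exp(4*I*pi/7)) + (15 + 9*exp(-4*I*pi/7) + 11*exp(-2*I*pi/7) + 13*exp(-6*I*pi/7) + 13*exp(6*I*pi/7) + 11*exp(2*I*pi/7) + 9*exp(4*I*pi/7)) + (15 + 13*exp(-4*I*pi/7) + 9*exp(-2*I*pi/7) + 11*exp(-6*I*pi/7) + 11*exp(6*I*pi/7) + 9*exp(2*I*pi/7) + 13*exp(4*I*pi/7)) + (15 + 11*exp(-4*I*pi/7) + 13*exp(-2*I*pi/7) + 9*exp(-6*I*pi/7) + 9*exp(6*I*pi/7) + 13*exp(2*I*pi/7) + 11*exp(4*I*pi/7))] = 105/7 = 15.
(Exp terms are combined using exp(i*s)*conj(exp(i*t)) = exp(i*(s-t)), and sums of them are collapsed using the identity that for every m > 1 the m distinct m-th roots of unity sum to 0, e.g. 1 + exp(2*I*pi/3) + exp(-2*I*pi/3) = 0.)
A character is irreducible iff <chi, chi> = 1, so this representation is reducible.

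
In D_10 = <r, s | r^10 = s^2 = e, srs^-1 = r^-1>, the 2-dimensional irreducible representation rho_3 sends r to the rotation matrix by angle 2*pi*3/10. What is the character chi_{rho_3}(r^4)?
chi_{rho_3}(r^4) = 2*cos(2*pi*3*4/10) = -1/2 + sqrt(5)/2

Reasoning: rho_3(r^4) is rotation by angle 2*pi*3*4/10, whose trace is 2*cos(2*pi*3*4/10) = -1/2 + sqrt(5)/2.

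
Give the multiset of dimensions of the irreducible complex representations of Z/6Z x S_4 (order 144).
Dimensions: 1, 1, 1, 1, 1, 1, 1, 1, 1, 1, 1, 1, 2, 2, 2, 2, 2, 2, 3, 3, 3, 3, 3, 3, 3, 3, 3, 3, 3, 3

Why: There are 30 irreducibles (= number of conjugacy classes). Their dimensions d_i satisfy sum d_i^2 = |G| = 144: 1 + 1 + 1 + 1 + 1 + 1 + 1 + 1 + 1 + 1 + 1 + 1 + 4 + 4 + 4 + 4 + 4 + 4 + 9 + 9 + 9 + 9 + 9 + 9 + 9 + 9 + 9 + 9 + 9 + 9 = 144. (For the product with Z/6Z: each of the 6 1-dim characters of Z/6Z tensors with each irrep of S_4, giving 6 copies of each S_4-dimension.)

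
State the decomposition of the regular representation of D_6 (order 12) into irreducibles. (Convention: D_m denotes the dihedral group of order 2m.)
Each irreducible V_i of dimension d_i appears with multiplicity d_i, i.e. rho_reg = (direct sum over all irreducibles V_i) d_i V_i. The irreducible dimensions for D_6 are 1, 1, 1, 1, 2, 2: 4 irreducibles of dimension 1, each with multiplicity 1; 2 irreducibles of dimension 2, each with multiplicity 2. Total dimension 4*1*1 + 2*2*2 = 12 = |G|.

Reasoning: General theorem: in the regular representation of a finite group G, each irreducible appears with multiplicity equal to its dimension. Check: dim(rho_reg) = sum d_i^2 = 1 + 1 + 1 + 1 + 4 + 4 = 12 = |G|.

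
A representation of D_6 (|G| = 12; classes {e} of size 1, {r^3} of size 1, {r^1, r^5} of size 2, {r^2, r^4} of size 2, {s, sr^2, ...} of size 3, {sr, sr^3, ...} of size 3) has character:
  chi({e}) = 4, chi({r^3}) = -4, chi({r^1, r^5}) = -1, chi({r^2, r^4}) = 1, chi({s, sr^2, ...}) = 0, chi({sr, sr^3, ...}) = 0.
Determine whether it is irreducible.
Not irreducible (reducible): <chi, chi> = 3 > 1.

Explanation: <chi, chi> = (1/|G|) sum_C |C| * |chi(C)|^2 = (1/12)[1*|4|^2 + 1*|-4|^2 + 2*|-1|^2 + 2*|1|^2 + 3*|0|^2 + 3*|0|^2]
  = (1/12)[(16) + (16) + (2) + (2) + (0) + (0)] = 36/12 = 3.
A character is irreducible iff <chi, chi> = 1, so this representation is reducible.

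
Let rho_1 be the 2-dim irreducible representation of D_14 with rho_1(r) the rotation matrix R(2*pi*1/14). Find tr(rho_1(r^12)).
chi_{rho_1}(r^12) = 2*cos(2*pi*1*12/14) = 2*cos(2*pi/7)

Proof sketch: rho_1(r^12) is rotation by angle 2*pi*1*12/14, whose trace is 2*cos(2*pi*1*12/14) = 2*cos(2*pi/7).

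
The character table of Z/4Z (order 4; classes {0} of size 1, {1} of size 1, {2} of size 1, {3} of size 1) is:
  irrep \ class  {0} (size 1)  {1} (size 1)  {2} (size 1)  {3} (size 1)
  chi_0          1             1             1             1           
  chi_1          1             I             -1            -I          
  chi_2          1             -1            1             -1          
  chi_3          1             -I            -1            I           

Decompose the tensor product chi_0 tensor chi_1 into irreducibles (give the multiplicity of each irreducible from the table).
chi_0 tensor chi_1 = chi_1 (all other irreducibles have multiplicity 0).

Argument: The character of a tensor product is the pointwise product (chi_0 * chi_1)(C) = chi_0(C) * chi_1(C):
  {0}: (1)*(1), {1}: (1)*(I), {2}: (1)*(-1), {3}: (1)*(-I)
so (chi_0 * chi_1) takes values
  {0} -> 1, {1} -> I, {2} -> -1, {3} -> -I.
Now take the inner product of this character with each irreducible chi from the table, <chi_0*chi_1, chi> = (1/4) sum_C |C| (chi_0*chi_1)(C) conj(chi(C)):
  <chi_0*chi_1, chi_0> = (1/4)[1*(1)*conj(1) + 1*(I)*conj(1) + 1*(-1)*conj(1) + 1*(-I)*conj(1)]
      = (1/4)[(1) + (I) + (-1) + (-I)] = 0/4 = 0
  <chi_0*chi_1, chi_1> = (1/4)[1*(1)*conj(1) + 1*(I)*conj(I) + 1*(-1)*conj(-1) + 1*(-I)*conj(-I)]
      = (1/4)[(1) + (1) + (1) + (1)] = 4/4 = 1
  <chi_0*chi_1, chi_2> = (1/4)[1*(1)*conj(1) + 1*(I)*conj(-1) + 1*(-1)*conj(1) + 1*(-I)*conj(-1)]
      = (1/4)[(1) + (-I) + (-1) + (I)] = 0/4 = 0
  <chi_0*chi_1, chi_3> = (1/4)[1*(1)*conj(1) + 1*(I)*conj(-I) + 1*(-1)*conj(-1) + 1*(-I)*conj(I)]
      = (1/4)[(1) + (-1) + (1) + (-1)] = 0/4 = 0
(Exp terms are combined using exp(i*s)*conj(exp(i*t)) = exp(i*(s-t)), and sums of them are collapsed using the identity that for every m > 1 the m distinct m-th roots of unity sum to 0, e.g. 1 + exp(2*I*pi/3) + exp(-2*I*pi/3) = 0.)
Hence the multiplicities are chi_1: 1. Dimension check: dim(chi_0)*dim(chi_1) = 1*1 = 1 and sum (mult * dim) = 1*1 = 1.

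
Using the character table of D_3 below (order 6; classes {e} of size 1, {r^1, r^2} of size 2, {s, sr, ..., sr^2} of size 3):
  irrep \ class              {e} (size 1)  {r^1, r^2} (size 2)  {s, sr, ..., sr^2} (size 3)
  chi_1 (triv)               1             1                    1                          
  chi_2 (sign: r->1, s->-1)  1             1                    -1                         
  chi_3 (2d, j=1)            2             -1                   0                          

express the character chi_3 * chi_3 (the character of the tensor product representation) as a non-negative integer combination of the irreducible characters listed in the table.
chi_3 tensor chi_3 = chi_1 + chi_2 + chi_3 (all other irreducibles have multiplicity 0).

Working: The character of a tensor product is the pointwise product (chi_3 * chi_3)(C) = chi_3(C) * chi_3(C):
  {e}: (2)*(2), {r^1, r^2}: (-1)*(-1), {s, sr, ..., sr^2}: (0)*(0)
so (chi_3 * chi_3) takes values
  {e} -> 4, {r^1, r^2} -> 1, {s, sr, ..., sr^2} -> 0.
Now take the inner product of this character with each irreducible chi from the table, <chi_3*chi_3, chi> = (1/6) sum_C |C| (chi_3*chi_3)(C) conj(chi(C)):
  <chi_3*chi_3, chi_1> = (1/6)[1*(4)*conj(1) + 2*(1)*conj(1) + 3*(0)*conj(1)]
      = (1/6)[(4) + (2) + (0)] = 6/6 = 1
  <chi_3*chi_3, chi_2> = (1/6)[1*(4)*conj(1) + 2*(1)*conj(1) + 3*(0)*conj(-1)]
      = (1/6)[(4) + (2) + (0)] = 6/6 = 1
  <chi_3*chi_3, chi_3> = (1/6)[1*(4)*conj(2) + 2*(1)*conj(-1) + 3*(0)*conj(0)]
      = (1/6)[(8) + (-2) + (0)] = 6/6 = 1
Hence the multiplicities are chi_1: 1, chi_2: 1, chi_3: 1. Dimension check: dim(chi_3)*dim(chi_3) = 2*2 = 4 and sum (mult * dim) = 1*1 + 1*1 + 1*2 = 4.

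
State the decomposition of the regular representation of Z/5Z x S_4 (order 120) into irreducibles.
Each irreducible V_i of dimension d_i appears with multiplicity d_i, i.e. rho_reg = (direct sum over all irreducibles V_i) d_i V_i. The irreducible dimensions for Z/5Z x S_4 are 1, 1, 1, 1, 1, 1, 1, 1, 1, 1, 2, 2, 2, 2, 2, 3, 3, 3, 3, 3, 3, 3, 3, 3, 3: 10 irreducibles of dimension 1, each with multiplicity 1; 5 irreducibles of dimension 2, each with multiplicity 2; 10 irreducibles of dimension 3, each with multiplicity 3. Total dimension 10*1*1 + 5*2*2 + 10*3*3 = 120 = |G|.

Working: General theorem: in the regular representation of a finite group G, each irreducible appears with multiplicity equal to its dimension. Check: dim(rho_reg) = sum d_i^2 = 1 + 1 + 1 + 1 + 1 + 1 + 1 + 1 + 1 + 1 + 4 + 4 + 4 + 4 + 4 + 9 + 9 + 9 + 9 + 9 + 9 + 9 + 9 + 9 + 9 = 120 = |G|.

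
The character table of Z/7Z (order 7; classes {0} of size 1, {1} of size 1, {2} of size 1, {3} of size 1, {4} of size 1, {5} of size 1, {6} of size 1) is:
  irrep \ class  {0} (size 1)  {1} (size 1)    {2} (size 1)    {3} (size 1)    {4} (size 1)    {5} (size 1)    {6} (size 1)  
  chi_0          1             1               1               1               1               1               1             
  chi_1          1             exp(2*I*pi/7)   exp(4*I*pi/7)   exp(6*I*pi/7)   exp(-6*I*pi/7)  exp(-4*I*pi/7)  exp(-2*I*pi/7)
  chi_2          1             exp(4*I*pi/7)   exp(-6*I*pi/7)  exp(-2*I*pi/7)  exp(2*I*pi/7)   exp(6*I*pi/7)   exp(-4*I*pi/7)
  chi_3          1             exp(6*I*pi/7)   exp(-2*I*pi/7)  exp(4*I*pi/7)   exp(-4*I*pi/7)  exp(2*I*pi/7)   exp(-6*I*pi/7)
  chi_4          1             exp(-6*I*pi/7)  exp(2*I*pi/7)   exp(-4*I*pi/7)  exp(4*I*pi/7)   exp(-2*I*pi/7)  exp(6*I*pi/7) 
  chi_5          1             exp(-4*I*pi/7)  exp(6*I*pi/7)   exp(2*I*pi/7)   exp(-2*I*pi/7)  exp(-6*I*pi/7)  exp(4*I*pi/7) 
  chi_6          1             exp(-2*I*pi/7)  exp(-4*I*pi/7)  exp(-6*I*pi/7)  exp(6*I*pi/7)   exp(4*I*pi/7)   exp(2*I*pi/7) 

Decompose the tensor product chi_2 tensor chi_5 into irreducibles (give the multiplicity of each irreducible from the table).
chi_2 tensor chi_5 = chi_0 (all other irreducibles have multiplicity 0).

Reasoning: The character of a tensor product is the pointwise product (chi_2 * chi_5)(C) = chi_2(C) * chi_5(C):
  {0}: (1)*(1), {1}: (exp(4*I*pi/7))*(exp(-4*I*pi/7)), {2}: (exp(-6*I*pi/7))*(exp(6*I*pi/7)), {3}: (exp(-2*I*pi/7))*(exp(2*I*pi/7)), {4}: (exp(2*I*pi/7))*(exp(-2*I*pi/7)), {5}: (exp(6*I*pi/7))*(exp(-6*I*pi/7)), {6}: (exp(-4*I*pi/7))*(exp(4*I*pi/7))
so (chi_2 * chi_5) takes values
  {0} -> 1, {1} -> 1, {2} -> 1, {3} -> 1, {4} -> 1, {5} -> 1, {6} -> 1.
Now take the inner product of this character with each irreducible chi from the table, <chi_2*chi_5, chi> = (1/7) sum_C |C| (chi_2*chi_5)(C) conj(chi(C)):
  <chi_2*chi_5, chi_0> = (1/7)[1*(1)*conj(1) + 1*(1)*conj(1) + 1*(1)*conj(1) + 1*(1)*conj(1) + 1*(1)*conj(1) + 1*(1)*conj(1) + 1*(1)*conj(1)]
      = (1/7)[(1) + (1) + (1) + (1) + (1) + (1) + (1)] = 7/7 = 1
  <chi_2*chi_5, chi_1> = (1/7)[1*(1)*conj(1) + 1*(1)*conj(exp(2*I*pi/7)) + 1*(1)*conj(exp(4*I*pi/7)) + 1*(1)*conj(exp(6*I*pi/7)) + 1*(1)*conj(exp(-6*I*pi/7)) + 1*(1)*conj(exp(-4*I*pi/7)) + 1*(1)*conj(exp(-2*I*pi/7))]
      = (1/7)[(1) + (exp(-2*I*pi/7)) + (exp(-4*I*pi/7)) + (exp(-6*I*pi/7)) + (exp(6*I*pi/7)) + (exp(4*I*pi/7)) + (exp(2*I*pi/7))] = 0/7 = 0
  <chi_2*chi_5, chi_2> = (1/7)[1*(1)*conj(1) + 1*(1)*conj(exp(4*I*pi/7)) + 1*(1)*conj(exp(-6*I*pi/7)) + 1*(1)*conj(exp(-2*I*pi/7)) + 1*(1)*conj(exp(2*I*pi/7)) + 1*(1)*conj(exp(6*I*pi/7)) + 1*(1)*conj(exp(-4*I*pi/7))]
      = (1/7)[(1) + (exp(-4*I*pi/7)) + (exp(6*I*pi/7)) + (exp(2*I*pi/7)) + (exp(-2*I*pi/7)) + (exp(-6*I*pi/7)) + (exp(4*I*pi/7))] = 0/7 = 0
  <chi_2*chi_5, chi_3> = (1/7)[1*(1)*conj(1) + 1*(1)*conj(exp(6*I*pi/7)) + 1*(1)*conj(exp(-2*I*pi/7)) + 1*(1)*conj(exp(4*I*pi/7)) + 1*(1)*conj(exp(-4*I*pi/7)) + 1*(1)*conj(exp(2*I*pi/7)) + 1*(1)*conj(exp(-6*I*pi/7))]
      = (1/7)[(1) + (exp(-6*I*pi/7)) + (exp(2*I*pi/7)) + (exp(-4*I*pi/7)) + (exp(4*I*pi/7)) + (exp(-2*I*pi/7)) + (exp(6*I*pi/7))] = 0/7 = 0
  <chi_2*chi_5, chi_4> = (1/7)[1*(1)*conj(1) + 1*(1)*conj(exp(-6*I*pi/7)) + 1*(1)*conj(exp(2*I*pi/7)) + 1*(1)*conj(exp(-4*I*pi/7)) + 1*(1)*conj(exp(4*I*pi/7)) + 1*(1)*conj(exp(-2*I*pi/7)) + 1*(1)*conj(exp(6*I*pi/7))]
      = (1/7)[(1) + (exp(6*I*pi/7)) + (exp(-2*I*pi/7)) + (exp(4*I*pi/7)) + (exp(-4*I*pi/7)) + (exp(2*I*pi/7)) + (exp(-6*I*pi/7))] = 0/7 = 0
  <chi_2*chi_5, chi_5> = (1/7)[1*(1)*conj(1) + 1*(1)*conj(exp(-4*I*pi/7)) + 1*(1)*conj(exp(6*I*pi/7)) + 1*(1)*conj(exp(2*I*pi/7)) + 1*(1)*conj(exp(-2*I*pi/7)) + 1*(1)*conj(exp(-6*I*pi/7)) + 1*(1)*conj(exp(4*I*pi/7))]
      = (1/7)[(1) + (exp(4*I*pi/7)) + (exp(-6*I*pi/7)) + (exp(-2*I*pi/7)) + (exp(2*I*pi/7)) + (exp(6*I*pi/7)) + (exp(-4*I*pi/7))] = 0/7 = 0
  <chi_2*chi_5, chi_6> = (1/7)[1*(1)*conj(1) + 1*(1)*conj(exp(-2*I*pi/7)) + 1*(1)*conj(exp(-4*I*pi/7)) + 1*(1)*conj(exp(-6*I*pi/7)) + 1*(1)*conj(exp(6*I*pi/7)) + 1*(1)*conj(exp(4*I*pi/7)) + 1*(1)*conj(exp(2*I*pi/7))]
      = (1/7)[(1) + (exp(2*I*pi/7)) + (exp(4*I*pi/7)) + (exp(6*I*pi/7)) + (exp(-6*I*pi/7)) + (exp(-4*I*pi/7)) + (exp(-2*I*pi/7))] = 0/7 = 0
(Exp terms are combined using exp(i*s)*conj(exp(i*t)) = exp(i*(s-t)), and sums of them are collapsed using the identity that for every m > 1 the m distinct m-th roots of unity sum to 0, e.g. 1 + exp(2*I*pi/3) + exp(-2*I*pi/3) = 0.)
Hence the multiplicities are chi_0: 1. Dimension check: dim(chi_2)*dim(chi_5) = 1*1 = 1 and sum (mult * dim) = 1*1 = 1.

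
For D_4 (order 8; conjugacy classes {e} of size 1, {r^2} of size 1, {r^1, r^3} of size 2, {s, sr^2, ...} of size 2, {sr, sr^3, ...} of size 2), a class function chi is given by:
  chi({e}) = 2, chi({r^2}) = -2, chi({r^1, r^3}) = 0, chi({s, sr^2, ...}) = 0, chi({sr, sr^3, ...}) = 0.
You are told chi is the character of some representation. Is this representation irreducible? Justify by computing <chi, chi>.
Irreducible: <chi, chi> = 1.

Explanation: <chi, chi> = (1/|G|) sum_C |C| * |chi(C)|^2 = (1/8)[1*|2|^2 + 1*|-2|^2 + 2*|0|^2 + 2*|0|^2 + 2*|0|^2]
  = (1/8)[(4) + (4) + (0) + (0) + (0)] = 8/8 = 1.
A character is irreducible iff <chi, chi> = 1, so this representation is irreducible.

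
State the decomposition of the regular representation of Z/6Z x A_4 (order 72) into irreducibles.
Each irreducible V_i of dimension d_i appears with multiplicity d_i, i.e. rho_reg = (direct sum over all irreducibles V_i) d_i V_i. The irreducible dimensions for Z/6Z x A_4 are 1, 1, 1, 1, 1, 1, 1, 1, 1, 1, 1, 1, 1, 1, 1, 1, 1, 1, 3, 3, 3, 3, 3, 3: 18 irreducibles of dimension 1, each with multiplicity 1; 6 irreducibles of dimension 3, each with multiplicity 3. Total dimension 18*1*1 + 6*3*3 = 72 = |G|.

Proof sketch: General theorem: in the regular representation of a finite group G, each irreducible appears with multiplicity equal to its dimension. Check: dim(rho_reg) = sum d_i^2 = 1 + 1 + 1 + 1 + 1 + 1 + 1 + 1 + 1 + 1 + 1 + 1 + 1 + 1 + 1 + 1 + 1 + 1 + 9 + 9 + 9 + 9 + 9 + 9 = 72 = |G|.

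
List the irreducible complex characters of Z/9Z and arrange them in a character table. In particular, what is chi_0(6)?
Character table of Z/9Z (irreps indexed chi_0,...,chi_8 with chi_k(m) = zeta_9^(k*m), zeta_9 = exp(2*pi*i/9)):
  irrep \ class  {0} (size 1)  {1} (size 1)    {2} (size 1)    {3} (size 1)    {4} (size 1)    {5} (size 1)    {6} (size 1)    {7} (size 1)    {8} (size 1)  
  chi_0          1             1               1               1               1               1               1               1               1             
  chi_1          1             exp(2*I*pi/9)   exp(4*I*pi/9)   exp(2*I*pi/3)   exp(8*I*pi/9)   exp(-8*I*pi/9)  exp(-2*I*pi/3)  exp(-4*I*pi/9)  exp(-2*I*pi/9)
  chi_2          1             exp(4*I*pi/9)   exp(8*I*pi/9)   exp(-2*I*pi/3)  exp(-2*I*pi/9)  exp(2*I*pi/9)   exp(2*I*pi/3)   exp(-8*I*pi/9)  exp(-4*I*pi/9)
  chi_3          1             exp(2*I*pi/3)   exp(-2*I*pi/3)  1               exp(2*I*pi/3)   exp(-2*I*pi/3)  1               exp(2*I*pi/3)   exp(-2*I*pi/3)
  chi_4          1             exp(8*I*pi/9)   exp(-2*I*pi/9)  exp(2*I*pi/3)   exp(-4*I*pi/9)  exp(4*I*pi/9)   exp(-2*I*pi/3)  exp(2*I*pi/9)   exp(-8*I*pi/9)
  chi_5          1             exp(-8*I*pi/9)  exp(2*I*pi/9)   exp(-2*I*pi/3)  exp(4*I*pi/9)   exp(-4*I*pi/9)  exp(2*I*pi/3)   exp(-2*I*pi/9)  exp(8*I*pi/9) 
  chi_6          1             exp(-2*I*pi/3)  exp(2*I*pi/3)   1               exp(-2*I*pi/3)  exp(2*I*pi/3)   1               exp(-2*I*pi/3)  exp(2*I*pi/3) 
  chi_7          1             exp(-4*I*pi/9)  exp(-8*I*pi/9)  exp(2*I*pi/3)   exp(2*I*pi/9)   exp(-2*I*pi/9)  exp(-2*I*pi/3)  exp(8*I*pi/9)   exp(4*I*pi/9) 
  chi_8          1             exp(-2*I*pi/9)  exp(-4*I*pi/9)  exp(-2*I*pi/3)  exp(-8*I*pi/9)  exp(8*I*pi/9)   exp(2*I*pi/3)   exp(4*I*pi/9)   exp(2*I*pi/9) 

Spot check: chi_0(6) = zeta_9^(0*6) = zeta_9^0 = 1.

Proof sketch: Z/9Z is abelian, so all 9 irreducible complex representations are 1-dimensional. They are given by chi_k(m) = zeta_9^(k*m) for k = 0,...,8. Row orthogonality: sum_m chi_k(m) conj(chi_l(m)) = 9 * [k = l].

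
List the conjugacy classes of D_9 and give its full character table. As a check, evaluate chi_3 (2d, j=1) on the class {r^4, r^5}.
Conjugacy classes: {e} of size 1, {r^1, r^8} of size 2, {r^2, r^7} of size 2, {r^3, r^6} of size 2, {r^4, r^5} of size 2, {s, sr, ..., sr^8} of size 9.
Character table:
  irrep \ class              {e} (size 1)  {r^1, r^8} (size 2)  {r^2, r^7} (size 2)  {r^3, r^6} (size 2)  {r^4, r^5} (size 2)  {s, sr, ..., sr^8} (size 9)
  chi_1 (triv)               1             1                    1                    1                    1                    1                          
  chi_2 (sign: r->1, s->-1)  1             1                    1                    1                    1                    -1                         
  chi_3 (2d, j=1)            2             2*cos(2*pi/9)        2*cos(4*pi/9)        -1                   -2*cos(pi/9)         0                          
  chi_4 (2d, j=2)            2             2*cos(4*pi/9)        -2*cos(pi/9)         -1                   2*cos(2*pi/9)        0                          
  chi_5 (2d, j=3)            2             -1                   -1                   2                    -1                   0                          
  chi_6 (2d, j=4)            2             -2*cos(pi/9)         2*cos(2*pi/9)        -1                   2*cos(4*pi/9)        0                          

Spot check: chi_3 (2d, j=1) on {r^4, r^5} = -2*cos(pi/9).

Working: D_9 has order 2*9 = 18 with 6 conjugacy classes, hence 6 irreducibles. Sum of squared dims 1 + 1 + 4 + 4 + 4 + 4 = 18 = |G|. Linear characters come from the abelianisation; the 2-dimensional irreps have character r^k -> 2*cos(2*pi*j*k/9), reflections -> 0.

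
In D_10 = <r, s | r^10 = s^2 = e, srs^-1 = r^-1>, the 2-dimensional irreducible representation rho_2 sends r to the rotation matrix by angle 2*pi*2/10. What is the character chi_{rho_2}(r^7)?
chi_{rho_2}(r^7) = 2*cos(2*pi*2*7/10) = -sqrt(5)/2 - 1/2

Solution. rho_2(r^7) is rotation by angle 2*pi*2*7/10, whose trace is 2*cos(2*pi*2*7/10) = -sqrt(5)/2 - 1/2.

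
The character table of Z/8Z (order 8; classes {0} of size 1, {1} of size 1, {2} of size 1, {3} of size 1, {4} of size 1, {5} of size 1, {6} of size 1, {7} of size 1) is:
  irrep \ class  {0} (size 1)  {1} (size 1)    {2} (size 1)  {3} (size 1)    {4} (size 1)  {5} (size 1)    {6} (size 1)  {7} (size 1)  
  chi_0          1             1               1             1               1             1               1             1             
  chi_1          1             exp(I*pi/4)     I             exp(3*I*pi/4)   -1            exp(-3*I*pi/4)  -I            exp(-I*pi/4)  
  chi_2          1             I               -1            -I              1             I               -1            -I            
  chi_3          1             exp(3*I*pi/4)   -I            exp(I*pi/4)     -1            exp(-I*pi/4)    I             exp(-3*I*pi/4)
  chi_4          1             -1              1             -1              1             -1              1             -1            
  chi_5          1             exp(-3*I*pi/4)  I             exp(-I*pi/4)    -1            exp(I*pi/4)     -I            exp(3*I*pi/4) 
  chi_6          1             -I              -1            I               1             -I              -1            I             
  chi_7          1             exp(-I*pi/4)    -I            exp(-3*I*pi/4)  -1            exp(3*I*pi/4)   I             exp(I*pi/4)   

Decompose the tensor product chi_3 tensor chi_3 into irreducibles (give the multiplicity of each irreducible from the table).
chi_3 tensor chi_3 = chi_6 (all other irreducibles have multiplicity 0).

Working: The character of a tensor product is the pointwise product (chi_3 * chi_3)(C) = chi_3(C) * chi_3(C):
  {0}: (1)*(1), {1}: (exp(3*I*pi/4))*(exp(3*I*pi/4)), {2}: (-I)*(-I), {3}: (exp(I*pi/4))*(exp(I*pi/4)), {4}: (-1)*(-1), {5}: (exp(-I*pi/4))*(exp(-I*pi/4)), {6}: (I)*(I), {7}: (exp(-3*I*pi/4))*(exp(-3*I*pi/4))
so (chi_3 * chi_3) takes values
  {0} -> 1, {1} -> -I, {2} -> -1, {3} -> I, {4} -> 1, {5} -> -I, {6} -> -1, {7} -> I.
Now take the inner product of this character with each irreducible chi from the table, <chi_3*chi_3, chi> = (1/8) sum_C |C| (chi_3*chi_3)(C) conj(chi(C)):
  <chi_3*chi_3, chi_0> = (1/8)[1*(1)*conj(1) + 1*(-I)*conj(1) + 1*(-1)*conj(1) + 1*(I)*conj(1) + 1*(1)*conj(1) + 1*(-I)*conj(1) + 1*(-1)*conj(1) + 1*(I)*conj(1)]
      = (1/8)[(1) + (-I) + (-1) + (I) + (1) + (-I) + (-1) + (I)] = 0/8 = 0
  <chi_3*chi_3, chi_1> = (1/8)[1*(1)*conj(1) + 1*(-I)*conj(exp(I*pi/4)) + 1*(-1)*conj(I) + 1*(I)*conj(exp(3*I*pi/4)) + 1*(1)*conj(-1) + 1*(-I)*conj(exp(-3*I*pi/4)) + 1*(-1)*conj(-I) + 1*(I)*conj(exp(-I*pi/4))]
      = (1/8)[(1) + (-exp(I*pi/4)) + (I) + (exp(-I*pi/4)) + (-1) + (-exp(-3*I*pi/4)) + (-I) + (exp(3*I*pi/4))] = 0/8 = 0
  <chi_3*chi_3, chi_2> = (1/8)[1*(1)*conj(1) + 1*(-I)*conj(I) + 1*(-1)*conj(-1) + 1*(I)*conj(-I) + 1*(1)*conj(1) + 1*(-I)*conj(I) + 1*(-1)*conj(-1) + 1*(I)*conj(-I)]
      = (1/8)[(1) + (-1) + (1) + (-1) + (1) + (-1) + (1) + (-1)] = 0/8 = 0
  <chi_3*chi_3, chi_3> = (1/8)[1*(1)*conj(1) + 1*(-I)*conj(exp(3*I*pi/4)) + 1*(-1)*conj(-I) + 1*(I)*conj(exp(I*pi/4)) + 1*(1)*conj(-1) + 1*(-I)*conj(exp(-I*pi/4)) + 1*(-1)*conj(I) + 1*(I)*conj(exp(-3*I*pi/4))]
      = (1/8)[(1) + (-exp(-I*pi/4)) + (-I) + (exp(I*pi/4)) + (-1) + (-exp(3*I*pi/4)) + (I) + (exp(-3*I*pi/4))] = 0/8 = 0
  <chi_3*chi_3, chi_4> = (1/8)[1*(1)*conj(1) + 1*(-I)*conj(-1) + 1*(-1)*conj(1) + 1*(I)*conj(-1) + 1*(1)*conj(1) + 1*(-I)*conj(-1) + 1*(-1)*conj(1) + 1*(I)*conj(-1)]
      = (1/8)[(1) + (I) + (-1) + (-I) + (1) + (I) + (-1) + (-I)] = 0/8 = 0
  <chi_3*chi_3, chi_5> = (1/8)[1*(1)*conj(1) + 1*(-I)*conj(exp(-3*I*pi/4)) + 1*(-1)*conj(I) + 1*(I)*conj(exp(-I*pi/4)) + 1*(1)*conj(-1) + 1*(-I)*conj(exp(I*pi/4)) + 1*(-1)*conj(-I) + 1*(I)*conj(exp(3*I*pi/4))]
      = (1/8)[(1) + (-exp(-3*I*pi/4)) + (I) + (exp(3*I*pi/4)) + (-1) + (-exp(I*pi/4)) + (-I) + (exp(-I*pi/4))] = 0/8 = 0
  <chi_3*chi_3, chi_6> = (1/8)[1*(1)*conj(1) + 1*(-I)*conj(-I) + 1*(-1)*conj(-1) + 1*(I)*conj(I) + 1*(1)*conj(1) + 1*(-I)*conj(-I) + 1*(-1)*conj(-1) + 1*(I)*conj(I)]
      = (1/8)[(1) + (1) + (1) + (1) + (1) + (1) + (1) + (1)] = 8/8 = 1
  <chi_3*chi_3, chi_7> = (1/8)[1*(1)*conj(1) + 1*(-I)*conj(exp(-I*pi/4)) + 1*(-1)*conj(-I) + 1*(I)*conj(exp(-3*I*pi/4)) + 1*(1)*conj(-1) + 1*(-I)*conj(exp(3*I*pi/4)) + 1*(-1)*conj(I) + 1*(I)*conj(exp(I*pi/4))]
      = (1/8)[(1) + (-exp(3*I*pi/4)) + (-I) + (exp(-3*I*pi/4)) + (-1) + (-exp(-I*pi/4)) + (I) + (exp(I*pi/4))] = 0/8 = 0
(Exp terms are combined using exp(i*s)*conj(exp(i*t)) = exp(i*(s-t)), and sums of them are collapsed using the identity that for every m > 1 the m distinct m-th roots of unity sum to 0, e.g. 1 + exp(2*I*pi/3) + exp(-2*I*pi/3) = 0.)
Hence the multiplicities are chi_6: 1. Dimension check: dim(chi_3)*dim(chi_3) = 1*1 = 1 and sum (mult * dim) = 1*1 = 1.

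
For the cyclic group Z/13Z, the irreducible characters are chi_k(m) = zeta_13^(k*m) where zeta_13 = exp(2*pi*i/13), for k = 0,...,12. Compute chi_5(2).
chi_5(2) = zeta_13^10 = exp(-6*I*pi/13)

Solution. chi_5(2) = zeta_13^(5*2) = zeta_13^10. Since zeta_13^13 = 1, this equals zeta_13^10 = exp(2*pi*i*10/13) = exp(-6*I*pi/13).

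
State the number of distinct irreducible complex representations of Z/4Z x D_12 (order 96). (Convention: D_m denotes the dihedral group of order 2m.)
36

Solution. The number of irreducible complex representations of a finite group equals its number of conjugacy classes. For a direct product, #classes(G x H) = #classes(G) * #classes(H). Z/4Z has 4 classes (abelian), D_12 has 9 classes, so 4 * 9 = 36, so Z/4Z x D_12 (order 96) has exactly 36 irreducible complex representations.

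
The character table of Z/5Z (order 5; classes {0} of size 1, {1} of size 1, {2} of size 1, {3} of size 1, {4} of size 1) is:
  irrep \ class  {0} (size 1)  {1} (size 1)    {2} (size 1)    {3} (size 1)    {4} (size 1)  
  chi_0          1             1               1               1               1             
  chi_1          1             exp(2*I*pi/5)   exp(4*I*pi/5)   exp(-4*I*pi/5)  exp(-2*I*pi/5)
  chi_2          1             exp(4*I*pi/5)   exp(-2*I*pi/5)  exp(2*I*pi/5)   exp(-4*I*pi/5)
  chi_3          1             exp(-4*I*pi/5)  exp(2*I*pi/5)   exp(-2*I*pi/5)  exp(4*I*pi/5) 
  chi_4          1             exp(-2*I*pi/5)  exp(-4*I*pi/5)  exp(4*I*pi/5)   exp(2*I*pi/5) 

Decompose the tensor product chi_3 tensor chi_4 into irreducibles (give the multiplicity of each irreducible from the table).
chi_3 tensor chi_4 = chi_2 (all other irreducibles have multiplicity 0).

Derivation: The character of a tensor product is the pointwise product (chi_3 * chi_4)(C) = chi_3(C) * chi_4(C):
  {0}: (1)*(1), {1}: (exp(-4*I*pi/5))*(exp(-2*I*pi/5)), {2}: (exp(2*I*pi/5))*(exp(-4*I*pi/5)), {3}: (exp(-2*I*pi/5))*(exp(4*I*pi/5)), {4}: (exp(4*I*pi/5))*(exp(2*I*pi/5))
so (chi_3 * chi_4) takes values
  {0} -> 1, {1} -> exp(4*I*pi/5), {2} -> exp(-2*I*pi/5), {3} -> exp(2*I*pi/5), {4} -> exp(-4*I*pi/5).
Now take the inner product of this character with each irreducible chi from the table, <chi_3*chi_4, chi> = (1/5) sum_C |C| (chi_3*chi_4)(C) conj(chi(C)):
  <chi_3*chi_4, chi_0> = (1/5)[1*(1)*conj(1) + 1*(exp(4*I*pi/5))*conj(1) + 1*(exp(-2*I*pi/5))*conj(1) + 1*(exp(2*I*pi/5))*conj(1) + 1*(exp(-4*I*pi/5))*conj(1)]
      = (1/5)[(1) + (exp(4*I*pi/5)) + (exp(-2*I*pi/5)) + (exp(2*I*pi/5)) + (exp(-4*I*pi/5))] = 0/5 = 0
  <chi_3*chi_4, chi_1> = (1/5)[1*(1)*conj(1) + 1*(exp(4*I*pi/5))*conj(exp(2*I*pi/5)) + 1*(exp(-2*I*pi/5))*conj(exp(4*I*pi/5)) + 1*(exp(2*I*pi/5))*conj(exp(-4*I*pi/5)) + 1*(exp(-4*I*pi/5))*conj(exp(-2*I*pi/5))]
      = (1/5)[(1) + (exp(2*I*pi/5)) + (exp(4*I*pi/5)) + (exp(-4*I*pi/5)) + (exp(-2*I*pi/5))] = 0/5 = 0
  <chi_3*chi_4, chi_2> = (1/5)[1*(1)*conj(1) + 1*(exp(4*I*pi/5))*conj(exp(4*I*pi/5)) + 1*(exp(-2*I*pi/5))*conj(exp(-2*I*pi/5)) + 1*(exp(2*I*pi/5))*conj(exp(2*I*pi/5)) + 1*(exp(-4*I*pi/5))*conj(exp(-4*I*pi/5))]
      = (1/5)[(1) + (1) + (1) + (1) + (1)] = 5/5 = 1
  <chi_3*chi_4, chi_3> = (1/5)[1*(1)*conj(1) + 1*(exp(4*I*pi/5))*conj(exp(-4*I*pi/5)) + 1*(exp(-2*I*pi/5))*conj(exp(2*I*pi/5)) + 1*(exp(2*I*pi/5))*conj(exp(-2*I*pi/5)) + 1*(exp(-4*I*pi/5))*conj(exp(4*I*pi/5))]
      = (1/5)[(1) + (exp(-2*I*pi/5)) + (exp(-4*I*pi/5)) + (exp(4*I*pi/5)) + (exp(2*I*pi/5))] = 0/5 = 0
  <chi_3*chi_4, chi_4> = (1/5)[1*(1)*conj(1) + 1*(exp(4*I*pi/5))*conj(exp(-2*I*pi/5)) + 1*(exp(-2*I*pi/5))*conj(exp(-4*I*pi/5)) + 1*(exp(2*I*pi/5))*conj(exp(4*I*pi/5)) + 1*(exp(-4*I*pi/5))*conj(exp(2*I*pi/5))]
      = (1/5)[(1) + (exp(-4*I*pi/5)) + (exp(2*I*pi/5)) + (exp(-2*I*pi/5)) + (exp(4*I*pi/5))] = 0/5 = 0
(Exp terms are combined using exp(i*s)*conj(exp(i*t)) = exp(i*(s-t)), and sums of them are collapsed using the identity that for every m > 1 the m distinct m-th roots of unity sum to 0, e.g. 1 + exp(2*I*pi/3) + exp(-2*I*pi/3) = 0.)
Hence the multiplicities are chi_2: 1. Dimension check: dim(chi_3)*dim(chi_4) = 1*1 = 1 and sum (mult * dim) = 1*1 = 1.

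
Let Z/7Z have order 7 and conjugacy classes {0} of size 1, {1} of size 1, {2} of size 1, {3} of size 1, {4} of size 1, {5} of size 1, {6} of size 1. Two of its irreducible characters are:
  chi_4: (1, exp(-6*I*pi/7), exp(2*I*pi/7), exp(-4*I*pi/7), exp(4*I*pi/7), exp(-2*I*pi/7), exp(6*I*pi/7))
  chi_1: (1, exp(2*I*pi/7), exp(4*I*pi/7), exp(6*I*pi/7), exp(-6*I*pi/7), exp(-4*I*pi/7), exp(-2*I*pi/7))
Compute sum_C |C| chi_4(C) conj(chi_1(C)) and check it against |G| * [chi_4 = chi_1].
Sum = 0; so <chi_4, chi_1> = 0 (distinct irreducibles are orthogonal).

Proof sketch: Compute term by term over conjugacy classes (|C| * chi_4(C) * conj(chi_1(C))):
  1*(1)*conj(1) + 1*(exp(-6*I*pi/7))*conj(exp(2*I*pi/7)) + 1*(exp(2*I*pi/7))*conj(exp(4*I*pi/7)) + 1*(exp(-4*I*pi/7))*conj(exp(6*I*pi/7)) + 1*(exp(4*I*pi/7))*conj(exp(-6*I*pi/7)) + 1*(exp(-2*I*pi/7))*conj(exp(-4*I*pi/7)) + 1*(exp(6*I*pi/7))*conj(exp(-2*I*pi/7))
  = (1) + (exp(6*I*pi/7)) + (exp(-2*I*pi/7)) + (exp(4*I*pi/7)) + (exp(-4*I*pi/7)) + (exp(2*I*pi/7)) + (exp(-6*I*pi/7))
  = 0.
(Exp terms are combined using exp(i*s)*conj(exp(i*t)) = exp(i*(s-t)), and sums of them are collapsed using the identity that for every m > 1 the m distinct m-th roots of unity sum to 0, e.g. 1 + exp(2*I*pi/3) + exp(-2*I*pi/3) = 0.)
Dividing by |G| = 7 gives 0/7 = 0, matching the row-orthogonality relation <chi_4, chi_1> = [chi_4 = chi_1].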